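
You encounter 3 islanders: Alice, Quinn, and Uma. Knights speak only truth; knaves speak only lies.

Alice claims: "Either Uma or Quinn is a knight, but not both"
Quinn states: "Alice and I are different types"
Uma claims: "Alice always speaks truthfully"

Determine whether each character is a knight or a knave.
Alice is a knave.
Quinn is a knave.
Uma is a knave.

Verification:
- Alice (knave) says "Either Uma or Quinn is a knight, but not both" - this is FALSE (a lie) because Uma is a knave and Quinn is a knave.
- Quinn (knave) says "Alice and I are different types" - this is FALSE (a lie) because Quinn is a knave and Alice is a knave.
- Uma (knave) says "Alice always speaks truthfully" - this is FALSE (a lie) because Alice is a knave.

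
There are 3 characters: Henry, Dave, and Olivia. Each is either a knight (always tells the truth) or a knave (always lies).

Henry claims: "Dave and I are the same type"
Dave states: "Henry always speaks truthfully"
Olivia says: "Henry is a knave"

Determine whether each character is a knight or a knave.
Henry is a knight.
Dave is a knight.
Olivia is a knave.

Verification:
- Henry (knight) says "Dave and I are the same type" - this is TRUE because Henry is a knight and Dave is a knight.
- Dave (knight) says "Henry always speaks truthfully" - this is TRUE because Henry is a knight.
- Olivia (knave) says "Henry is a knave" - this is FALSE (a lie) because Henry is a knight.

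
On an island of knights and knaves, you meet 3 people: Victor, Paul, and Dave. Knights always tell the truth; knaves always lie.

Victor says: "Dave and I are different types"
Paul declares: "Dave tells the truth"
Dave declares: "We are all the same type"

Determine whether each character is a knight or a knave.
Victor is a knight.
Paul is a knave.
Dave is a knave.

Verification:
- Victor (knight) says "Dave and I are different types" - this is TRUE because Victor is a knight and Dave is a knave.
- Paul (knave) says "Dave tells the truth" - this is FALSE (a lie) because Dave is a knave.
- Dave (knave) says "We are all the same type" - this is FALSE (a lie) because Victor is a knight and Paul and Dave are knaves.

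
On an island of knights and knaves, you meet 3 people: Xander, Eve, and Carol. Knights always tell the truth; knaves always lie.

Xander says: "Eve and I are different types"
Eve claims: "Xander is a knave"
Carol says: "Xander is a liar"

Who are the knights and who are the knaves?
Xander is a knight.
Eve is a knave.
Carol is a knave.

Verification:
- Xander (knight) says "Eve and I are different types" - this is TRUE because Xander is a knight and Eve is a knave.
- Eve (knave) says "Xander is a knave" - this is FALSE (a lie) because Xander is a knight.
- Carol (knave) says "Xander is a liar" - this is FALSE (a lie) because Xander is a knight.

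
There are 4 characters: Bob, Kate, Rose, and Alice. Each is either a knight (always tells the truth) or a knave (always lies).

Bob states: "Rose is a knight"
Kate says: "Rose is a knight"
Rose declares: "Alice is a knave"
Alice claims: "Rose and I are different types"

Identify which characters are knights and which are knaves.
Bob is a knave.
Kate is a knave.
Rose is a knave.
Alice is a knight.

Verification:
- Bob (knave) says "Rose is a knight" - this is FALSE (a lie) because Rose is a knave.
- Kate (knave) says "Rose is a knight" - this is FALSE (a lie) because Rose is a knave.
- Rose (knave) says "Alice is a knave" - this is FALSE (a lie) because Alice is a knight.
- Alice (knight) says "Rose and I are different types" - this is TRUE because Alice is a knight and Rose is a knave.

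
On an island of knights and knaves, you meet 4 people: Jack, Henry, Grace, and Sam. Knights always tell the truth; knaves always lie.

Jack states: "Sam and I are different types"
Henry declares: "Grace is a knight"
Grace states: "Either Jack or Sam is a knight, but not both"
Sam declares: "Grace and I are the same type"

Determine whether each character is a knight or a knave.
Jack is a knight.
Henry is a knight.
Grace is a knight.
Sam is a knave.

Verification:
- Jack (knight) says "Sam and I are different types" - this is TRUE because Jack is a knight and Sam is a knave.
- Henry (knight) says "Grace is a knight" - this is TRUE because Grace is a knight.
- Grace (knight) says "Either Jack or Sam is a knight, but not both" - this is TRUE because Jack is a knight and Sam is a knave.
- Sam (knave) says "Grace and I are the same type" - this is FALSE (a lie) because Sam is a knave and Grace is a knight.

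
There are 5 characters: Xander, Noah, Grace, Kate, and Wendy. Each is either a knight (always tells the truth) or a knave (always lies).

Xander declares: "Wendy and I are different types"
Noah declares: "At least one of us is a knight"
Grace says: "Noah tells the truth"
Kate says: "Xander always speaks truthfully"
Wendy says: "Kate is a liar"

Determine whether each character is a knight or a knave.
Xander is a knight.
Noah is a knight.
Grace is a knight.
Kate is a knight.
Wendy is a knave.

Verification:
- Xander (knight) says "Wendy and I are different types" - this is TRUE because Xander is a knight and Wendy is a knave.
- Noah (knight) says "At least one of us is a knight" - this is TRUE because Xander, Noah, Grace, and Kate are knights.
- Grace (knight) says "Noah tells the truth" - this is TRUE because Noah is a knight.
- Kate (knight) says "Xander always speaks truthfully" - this is TRUE because Xander is a knight.
- Wendy (knave) says "Kate is a liar" - this is FALSE (a lie) because Kate is a knight.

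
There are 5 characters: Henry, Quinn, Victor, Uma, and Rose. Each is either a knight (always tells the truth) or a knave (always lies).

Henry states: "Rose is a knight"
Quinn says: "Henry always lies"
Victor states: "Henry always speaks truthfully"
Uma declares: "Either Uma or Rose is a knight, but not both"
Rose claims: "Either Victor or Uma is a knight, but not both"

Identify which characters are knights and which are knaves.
Henry is a knave.
Quinn is a knight.
Victor is a knave.
Uma is a knave.
Rose is a knave.

Verification:
- Henry (knave) says "Rose is a knight" - this is FALSE (a lie) because Rose is a knave.
- Quinn (knight) says "Henry always lies" - this is TRUE because Henry is a knave.
- Victor (knave) says "Henry always speaks truthfully" - this is FALSE (a lie) because Henry is a knave.
- Uma (knave) says "Either Uma or Rose is a knight, but not both" - this is FALSE (a lie) because Uma is a knave and Rose is a knave.
- Rose (knave) says "Either Victor or Uma is a knight, but not both" - this is FALSE (a lie) because Victor is a knave and Uma is a knave.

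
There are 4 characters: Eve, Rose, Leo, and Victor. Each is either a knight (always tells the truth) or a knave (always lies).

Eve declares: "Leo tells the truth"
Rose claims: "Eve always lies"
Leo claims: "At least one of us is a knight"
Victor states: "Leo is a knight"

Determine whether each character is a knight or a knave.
Eve is a knight.
Rose is a knave.
Leo is a knight.
Victor is a knight.

Verification:
- Eve (knight) says "Leo tells the truth" - this is TRUE because Leo is a knight.
- Rose (knave) says "Eve always lies" - this is FALSE (a lie) because Eve is a knight.
- Leo (knight) says "At least one of us is a knight" - this is TRUE because Eve, Leo, and Victor are knights.
- Victor (knight) says "Leo is a knight" - this is TRUE because Leo is a knight.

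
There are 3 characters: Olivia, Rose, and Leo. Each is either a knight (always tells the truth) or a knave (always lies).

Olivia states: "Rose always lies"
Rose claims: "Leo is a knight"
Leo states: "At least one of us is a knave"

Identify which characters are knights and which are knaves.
Olivia is a knave.
Rose is a knight.
Leo is a knight.

Verification:
- Olivia (knave) says "Rose always lies" - this is FALSE (a lie) because Rose is a knight.
- Rose (knight) says "Leo is a knight" - this is TRUE because Leo is a knight.
- Leo (knight) says "At least one of us is a knave" - this is TRUE because Olivia is a knave.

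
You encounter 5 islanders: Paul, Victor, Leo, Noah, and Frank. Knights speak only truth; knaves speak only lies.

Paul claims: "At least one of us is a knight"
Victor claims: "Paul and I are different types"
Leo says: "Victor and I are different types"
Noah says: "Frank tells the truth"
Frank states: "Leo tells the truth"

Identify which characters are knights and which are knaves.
Paul is a knave.
Victor is a knave.
Leo is a knave.
Noah is a knave.
Frank is a knave.

Verification:
- Paul (knave) says "At least one of us is a knight" - this is FALSE (a lie) because no one is a knight.
- Victor (knave) says "Paul and I are different types" - this is FALSE (a lie) because Victor is a knave and Paul is a knave.
- Leo (knave) says "Victor and I are different types" - this is FALSE (a lie) because Leo is a knave and Victor is a knave.
- Noah (knave) says "Frank tells the truth" - this is FALSE (a lie) because Frank is a knave.
- Frank (knave) says "Leo tells the truth" - this is FALSE (a lie) because Leo is a knave.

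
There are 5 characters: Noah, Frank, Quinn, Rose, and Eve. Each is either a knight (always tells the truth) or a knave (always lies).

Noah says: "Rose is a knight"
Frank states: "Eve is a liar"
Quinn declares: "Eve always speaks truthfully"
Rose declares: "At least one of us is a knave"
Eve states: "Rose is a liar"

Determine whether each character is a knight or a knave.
Noah is a knight.
Frank is a knight.
Quinn is a knave.
Rose is a knight.
Eve is a knave.

Verification:
- Noah (knight) says "Rose is a knight" - this is TRUE because Rose is a knight.
- Frank (knight) says "Eve is a liar" - this is TRUE because Eve is a knave.
- Quinn (knave) says "Eve always speaks truthfully" - this is FALSE (a lie) because Eve is a knave.
- Rose (knight) says "At least one of us is a knave" - this is TRUE because Quinn and Eve are knaves.
- Eve (knave) says "Rose is a liar" - this is FALSE (a lie) because Rose is a knight.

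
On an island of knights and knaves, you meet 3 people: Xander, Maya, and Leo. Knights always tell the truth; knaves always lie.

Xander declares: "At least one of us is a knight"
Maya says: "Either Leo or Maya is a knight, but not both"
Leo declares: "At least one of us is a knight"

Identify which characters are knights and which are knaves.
Xander is a knave.
Maya is a knave.
Leo is a knave.

Verification:
- Xander (knave) says "At least one of us is a knight" - this is FALSE (a lie) because no one is a knight.
- Maya (knave) says "Either Leo or Maya is a knight, but not both" - this is FALSE (a lie) because Leo is a knave and Maya is a knave.
- Leo (knave) says "At least one of us is a knight" - this is FALSE (a lie) because no one is a knight.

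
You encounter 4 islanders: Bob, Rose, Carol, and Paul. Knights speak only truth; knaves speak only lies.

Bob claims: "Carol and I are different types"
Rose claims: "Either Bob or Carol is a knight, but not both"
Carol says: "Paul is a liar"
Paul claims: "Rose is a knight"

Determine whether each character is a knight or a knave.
Bob is a knight.
Rose is a knight.
Carol is a knave.
Paul is a knight.

Verification:
- Bob (knight) says "Carol and I are different types" - this is TRUE because Bob is a knight and Carol is a knave.
- Rose (knight) says "Either Bob or Carol is a knight, but not both" - this is TRUE because Bob is a knight and Carol is a knave.
- Carol (knave) says "Paul is a liar" - this is FALSE (a lie) because Paul is a knight.
- Paul (knight) says "Rose is a knight" - this is TRUE because Rose is a knight.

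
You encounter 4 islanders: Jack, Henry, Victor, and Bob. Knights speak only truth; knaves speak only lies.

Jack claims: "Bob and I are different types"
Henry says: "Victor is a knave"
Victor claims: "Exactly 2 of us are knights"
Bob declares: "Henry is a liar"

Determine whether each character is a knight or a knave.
Jack is a knave.
Henry is a knight.
Victor is a knave.
Bob is a knave.

Verification:
- Jack (knave) says "Bob and I are different types" - this is FALSE (a lie) because Jack is a knave and Bob is a knave.
- Henry (knight) says "Victor is a knave" - this is TRUE because Victor is a knave.
- Victor (knave) says "Exactly 2 of us are knights" - this is FALSE (a lie) because there are 1 knights.
- Bob (knave) says "Henry is a liar" - this is FALSE (a lie) because Henry is a knight.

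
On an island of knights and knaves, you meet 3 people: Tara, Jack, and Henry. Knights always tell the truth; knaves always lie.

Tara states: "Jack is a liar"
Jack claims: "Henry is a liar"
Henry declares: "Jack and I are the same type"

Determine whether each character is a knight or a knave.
Tara is a knave.
Jack is a knight.
Henry is a knave.

Verification:
- Tara (knave) says "Jack is a liar" - this is FALSE (a lie) because Jack is a knight.
- Jack (knight) says "Henry is a liar" - this is TRUE because Henry is a knave.
- Henry (knave) says "Jack and I are the same type" - this is FALSE (a lie) because Henry is a knave and Jack is a knight.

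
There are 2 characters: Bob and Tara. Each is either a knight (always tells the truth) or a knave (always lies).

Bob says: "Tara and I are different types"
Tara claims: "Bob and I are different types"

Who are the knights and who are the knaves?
Bob is a knave.
Tara is a knave.

Verification:
- Bob (knave) says "Tara and I are different types" - this is FALSE (a lie) because Bob is a knave and Tara is a knave.
- Tara (knave) says "Bob and I are different types" - this is FALSE (a lie) because Tara is a knave and Bob is a knave.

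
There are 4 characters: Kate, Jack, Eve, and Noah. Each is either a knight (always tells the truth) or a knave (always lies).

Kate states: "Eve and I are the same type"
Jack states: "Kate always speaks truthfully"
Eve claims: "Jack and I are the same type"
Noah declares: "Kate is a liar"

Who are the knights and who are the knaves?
Kate is a knight.
Jack is a knight.
Eve is a knight.
Noah is a knave.

Verification:
- Kate (knight) says "Eve and I are the same type" - this is TRUE because Kate is a knight and Eve is a knight.
- Jack (knight) says "Kate always speaks truthfully" - this is TRUE because Kate is a knight.
- Eve (knight) says "Jack and I are the same type" - this is TRUE because Eve is a knight and Jack is a knight.
- Noah (knave) says "Kate is a liar" - this is FALSE (a lie) because Kate is a knight.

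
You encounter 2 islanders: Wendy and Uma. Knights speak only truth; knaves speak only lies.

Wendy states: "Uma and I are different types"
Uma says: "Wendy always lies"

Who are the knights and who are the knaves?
Wendy is a knight.
Uma is a knave.

Verification:
- Wendy (knight) says "Uma and I are different types" - this is TRUE because Wendy is a knight and Uma is a knave.
- Uma (knave) says "Wendy always lies" - this is FALSE (a lie) because Wendy is a knight.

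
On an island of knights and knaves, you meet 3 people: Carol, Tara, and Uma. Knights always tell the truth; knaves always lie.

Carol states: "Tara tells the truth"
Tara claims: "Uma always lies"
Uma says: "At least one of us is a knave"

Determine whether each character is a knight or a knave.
Carol is a knave.
Tara is a knave.
Uma is a knight.

Verification:
- Carol (knave) says "Tara tells the truth" - this is FALSE (a lie) because Tara is a knave.
- Tara (knave) says "Uma always lies" - this is FALSE (a lie) because Uma is a knight.
- Uma (knight) says "At least one of us is a knave" - this is TRUE because Carol and Tara are knaves.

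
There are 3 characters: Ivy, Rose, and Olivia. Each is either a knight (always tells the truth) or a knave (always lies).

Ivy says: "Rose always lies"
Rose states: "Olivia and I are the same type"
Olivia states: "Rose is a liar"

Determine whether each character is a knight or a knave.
Ivy is a knight.
Rose is a knave.
Olivia is a knight.

Verification:
- Ivy (knight) says "Rose always lies" - this is TRUE because Rose is a knave.
- Rose (knave) says "Olivia and I are the same type" - this is FALSE (a lie) because Rose is a knave and Olivia is a knight.
- Olivia (knight) says "Rose is a liar" - this is TRUE because Rose is a knave.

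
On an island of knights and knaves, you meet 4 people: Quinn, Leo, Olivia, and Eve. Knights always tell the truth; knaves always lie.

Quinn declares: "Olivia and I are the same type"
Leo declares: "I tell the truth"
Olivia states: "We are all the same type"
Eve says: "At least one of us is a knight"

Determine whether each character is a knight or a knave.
Quinn is a knight.
Leo is a knight.
Olivia is a knight.
Eve is a knight.

Verification:
- Quinn (knight) says "Olivia and I are the same type" - this is TRUE because Quinn is a knight and Olivia is a knight.
- Leo (knight) says "I tell the truth" - this is TRUE because Leo is a knight.
- Olivia (knight) says "We are all the same type" - this is TRUE because Quinn, Leo, Olivia, and Eve are knights.
- Eve (knight) says "At least one of us is a knight" - this is TRUE because Quinn, Leo, Olivia, and Eve are knights.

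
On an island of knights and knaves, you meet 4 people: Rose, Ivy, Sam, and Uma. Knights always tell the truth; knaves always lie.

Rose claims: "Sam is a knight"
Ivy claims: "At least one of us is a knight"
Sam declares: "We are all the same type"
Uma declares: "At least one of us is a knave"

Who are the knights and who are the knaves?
Rose is a knave.
Ivy is a knight.
Sam is a knave.
Uma is a knight.

Verification:
- Rose (knave) says "Sam is a knight" - this is FALSE (a lie) because Sam is a knave.
- Ivy (knight) says "At least one of us is a knight" - this is TRUE because Ivy and Uma are knights.
- Sam (knave) says "We are all the same type" - this is FALSE (a lie) because Ivy and Uma are knights and Rose and Sam are knaves.
- Uma (knight) says "At least one of us is a knave" - this is TRUE because Rose and Sam are knaves.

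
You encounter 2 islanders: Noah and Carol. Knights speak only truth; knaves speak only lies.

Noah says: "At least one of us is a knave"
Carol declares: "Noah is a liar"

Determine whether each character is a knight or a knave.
Noah is a knight.
Carol is a knave.

Verification:
- Noah (knight) says "At least one of us is a knave" - this is TRUE because Carol is a knave.
- Carol (knave) says "Noah is a liar" - this is FALSE (a lie) because Noah is a knight.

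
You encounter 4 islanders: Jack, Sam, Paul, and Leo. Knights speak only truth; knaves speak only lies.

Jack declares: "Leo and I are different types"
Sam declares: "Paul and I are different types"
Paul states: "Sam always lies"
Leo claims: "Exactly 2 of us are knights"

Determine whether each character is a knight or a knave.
Jack is a knave.
Sam is a knight.
Paul is a knave.
Leo is a knave.

Verification:
- Jack (knave) says "Leo and I are different types" - this is FALSE (a lie) because Jack is a knave and Leo is a knave.
- Sam (knight) says "Paul and I are different types" - this is TRUE because Sam is a knight and Paul is a knave.
- Paul (knave) says "Sam always lies" - this is FALSE (a lie) because Sam is a knight.
- Leo (knave) says "Exactly 2 of us are knights" - this is FALSE (a lie) because there are 1 knights.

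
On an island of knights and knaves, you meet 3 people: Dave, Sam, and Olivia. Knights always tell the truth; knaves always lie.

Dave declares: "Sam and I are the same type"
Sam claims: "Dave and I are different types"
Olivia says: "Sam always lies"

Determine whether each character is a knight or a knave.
Dave is a knave.
Sam is a knight.
Olivia is a knave.

Verification:
- Dave (knave) says "Sam and I are the same type" - this is FALSE (a lie) because Dave is a knave and Sam is a knight.
- Sam (knight) says "Dave and I are different types" - this is TRUE because Sam is a knight and Dave is a knave.
- Olivia (knave) says "Sam always lies" - this is FALSE (a lie) because Sam is a knight.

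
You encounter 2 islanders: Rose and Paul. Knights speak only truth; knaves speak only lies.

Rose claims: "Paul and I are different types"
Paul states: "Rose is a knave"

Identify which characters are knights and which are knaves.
Rose is a knight.
Paul is a knave.

Verification:
- Rose (knight) says "Paul and I are different types" - this is TRUE because Rose is a knight and Paul is a knave.
- Paul (knave) says "Rose is a knave" - this is FALSE (a lie) because Rose is a knight.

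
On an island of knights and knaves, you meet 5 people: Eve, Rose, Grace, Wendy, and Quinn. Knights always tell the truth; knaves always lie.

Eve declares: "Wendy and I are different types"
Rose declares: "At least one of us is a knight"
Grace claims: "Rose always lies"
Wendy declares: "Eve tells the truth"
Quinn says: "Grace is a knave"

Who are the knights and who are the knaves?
Eve is a knave.
Rose is a knight.
Grace is a knave.
Wendy is a knave.
Quinn is a knight.

Verification:
- Eve (knave) says "Wendy and I are different types" - this is FALSE (a lie) because Eve is a knave and Wendy is a knave.
- Rose (knight) says "At least one of us is a knight" - this is TRUE because Rose and Quinn are knights.
- Grace (knave) says "Rose always lies" - this is FALSE (a lie) because Rose is a knight.
- Wendy (knave) says "Eve tells the truth" - this is FALSE (a lie) because Eve is a knave.
- Quinn (knight) says "Grace is a knave" - this is TRUE because Grace is a knave.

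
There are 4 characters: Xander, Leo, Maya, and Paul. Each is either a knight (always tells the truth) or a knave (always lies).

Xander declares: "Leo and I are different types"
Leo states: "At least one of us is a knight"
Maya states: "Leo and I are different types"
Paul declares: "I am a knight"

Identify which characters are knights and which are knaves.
Xander is a knave.
Leo is a knave.
Maya is a knave.
Paul is a knave.

Verification:
- Xander (knave) says "Leo and I are different types" - this is FALSE (a lie) because Xander is a knave and Leo is a knave.
- Leo (knave) says "At least one of us is a knight" - this is FALSE (a lie) because no one is a knight.
- Maya (knave) says "Leo and I are different types" - this is FALSE (a lie) because Maya is a knave and Leo is a knave.
- Paul (knave) says "I am a knight" - this is FALSE (a lie) because Paul is a knave.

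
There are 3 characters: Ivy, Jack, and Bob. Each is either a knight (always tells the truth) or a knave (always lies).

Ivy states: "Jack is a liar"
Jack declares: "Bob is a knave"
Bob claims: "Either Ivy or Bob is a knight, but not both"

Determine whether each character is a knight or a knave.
Ivy is a knave.
Jack is a knight.
Bob is a knave.

Verification:
- Ivy (knave) says "Jack is a liar" - this is FALSE (a lie) because Jack is a knight.
- Jack (knight) says "Bob is a knave" - this is TRUE because Bob is a knave.
- Bob (knave) says "Either Ivy or Bob is a knight, but not both" - this is FALSE (a lie) because Ivy is a knave and Bob is a knave.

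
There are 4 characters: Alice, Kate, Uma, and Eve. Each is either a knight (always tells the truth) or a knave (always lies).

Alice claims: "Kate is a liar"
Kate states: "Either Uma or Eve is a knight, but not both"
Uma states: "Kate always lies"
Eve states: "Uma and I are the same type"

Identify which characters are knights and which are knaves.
Alice is a knight.
Kate is a knave.
Uma is a knight.
Eve is a knight.

Verification:
- Alice (knight) says "Kate is a liar" - this is TRUE because Kate is a knave.
- Kate (knave) says "Either Uma or Eve is a knight, but not both" - this is FALSE (a lie) because Uma is a knight and Eve is a knight.
- Uma (knight) says "Kate always lies" - this is TRUE because Kate is a knave.
- Eve (knight) says "Uma and I are the same type" - this is TRUE because Eve is a knight and Uma is a knight.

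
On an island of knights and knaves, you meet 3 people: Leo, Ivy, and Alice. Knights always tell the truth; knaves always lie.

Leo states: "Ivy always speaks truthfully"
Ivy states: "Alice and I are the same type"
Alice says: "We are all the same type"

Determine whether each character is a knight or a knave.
Leo is a knight.
Ivy is a knight.
Alice is a knight.

Verification:
- Leo (knight) says "Ivy always speaks truthfully" - this is TRUE because Ivy is a knight.
- Ivy (knight) says "Alice and I are the same type" - this is TRUE because Ivy is a knight and Alice is a knight.
- Alice (knight) says "We are all the same type" - this is TRUE because Leo, Ivy, and Alice are knights.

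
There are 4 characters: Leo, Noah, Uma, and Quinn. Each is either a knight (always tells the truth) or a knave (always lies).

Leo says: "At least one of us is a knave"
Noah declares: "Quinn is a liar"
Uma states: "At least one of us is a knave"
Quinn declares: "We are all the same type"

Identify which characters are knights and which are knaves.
Leo is a knight.
Noah is a knight.
Uma is a knight.
Quinn is a knave.

Verification:
- Leo (knight) says "At least one of us is a knave" - this is TRUE because Quinn is a knave.
- Noah (knight) says "Quinn is a liar" - this is TRUE because Quinn is a knave.
- Uma (knight) says "At least one of us is a knave" - this is TRUE because Quinn is a knave.
- Quinn (knave) says "We are all the same type" - this is FALSE (a lie) because Leo, Noah, and Uma are knights and Quinn is a knave.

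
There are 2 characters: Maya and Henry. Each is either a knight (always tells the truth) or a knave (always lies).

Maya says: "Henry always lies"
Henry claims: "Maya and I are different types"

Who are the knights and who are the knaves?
Maya is a knave.
Henry is a knight.

Verification:
- Maya (knave) says "Henry always lies" - this is FALSE (a lie) because Henry is a knight.
- Henry (knight) says "Maya and I are different types" - this is TRUE because Henry is a knight and Maya is a knave.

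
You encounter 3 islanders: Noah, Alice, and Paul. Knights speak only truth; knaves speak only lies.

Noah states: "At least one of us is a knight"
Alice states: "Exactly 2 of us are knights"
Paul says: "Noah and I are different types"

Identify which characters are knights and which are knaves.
Noah is a knave.
Alice is a knave.
Paul is a knave.

Verification:
- Noah (knave) says "At least one of us is a knight" - this is FALSE (a lie) because no one is a knight.
- Alice (knave) says "Exactly 2 of us are knights" - this is FALSE (a lie) because there are 0 knights.
- Paul (knave) says "Noah and I are different types" - this is FALSE (a lie) because Paul is a knave and Noah is a knave.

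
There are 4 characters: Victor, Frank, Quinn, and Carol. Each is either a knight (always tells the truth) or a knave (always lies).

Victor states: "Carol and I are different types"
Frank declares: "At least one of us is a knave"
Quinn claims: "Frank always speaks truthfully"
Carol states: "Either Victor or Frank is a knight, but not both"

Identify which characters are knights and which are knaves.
Victor is a knight.
Frank is a knight.
Quinn is a knight.
Carol is a knave.

Verification:
- Victor (knight) says "Carol and I are different types" - this is TRUE because Victor is a knight and Carol is a knave.
- Frank (knight) says "At least one of us is a knave" - this is TRUE because Carol is a knave.
- Quinn (knight) says "Frank always speaks truthfully" - this is TRUE because Frank is a knight.
- Carol (knave) says "Either Victor or Frank is a knight, but not both" - this is FALSE (a lie) because Victor is a knight and Frank is a knight.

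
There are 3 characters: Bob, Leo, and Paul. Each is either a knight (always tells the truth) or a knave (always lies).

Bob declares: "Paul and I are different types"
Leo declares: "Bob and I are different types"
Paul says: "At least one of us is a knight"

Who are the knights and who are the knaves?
Bob is a knave.
Leo is a knave.
Paul is a knave.

Verification:
- Bob (knave) says "Paul and I are different types" - this is FALSE (a lie) because Bob is a knave and Paul is a knave.
- Leo (knave) says "Bob and I are different types" - this is FALSE (a lie) because Leo is a knave and Bob is a knave.
- Paul (knave) says "At least one of us is a knight" - this is FALSE (a lie) because no one is a knight.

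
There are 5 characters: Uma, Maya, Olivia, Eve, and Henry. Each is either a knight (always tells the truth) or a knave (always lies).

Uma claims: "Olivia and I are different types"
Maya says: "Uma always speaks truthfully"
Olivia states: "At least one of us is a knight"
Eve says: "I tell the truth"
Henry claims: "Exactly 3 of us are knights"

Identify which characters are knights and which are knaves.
Uma is a knave.
Maya is a knave.
Olivia is a knave.
Eve is a knave.
Henry is a knave.

Verification:
- Uma (knave) says "Olivia and I are different types" - this is FALSE (a lie) because Uma is a knave and Olivia is a knave.
- Maya (knave) says "Uma always speaks truthfully" - this is FALSE (a lie) because Uma is a knave.
- Olivia (knave) says "At least one of us is a knight" - this is FALSE (a lie) because no one is a knight.
- Eve (knave) says "I tell the truth" - this is FALSE (a lie) because Eve is a knave.
- Henry (knave) says "Exactly 3 of us are knights" - this is FALSE (a lie) because there are 0 knights.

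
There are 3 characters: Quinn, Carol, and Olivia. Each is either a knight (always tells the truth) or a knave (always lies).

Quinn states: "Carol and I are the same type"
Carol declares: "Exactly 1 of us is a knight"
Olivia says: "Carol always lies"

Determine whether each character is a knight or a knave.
Quinn is a knave.
Carol is a knight.
Olivia is a knave.

Verification:
- Quinn (knave) says "Carol and I are the same type" - this is FALSE (a lie) because Quinn is a knave and Carol is a knight.
- Carol (knight) says "Exactly 1 of us is a knight" - this is TRUE because there are 1 knights.
- Olivia (knave) says "Carol always lies" - this is FALSE (a lie) because Carol is a knight.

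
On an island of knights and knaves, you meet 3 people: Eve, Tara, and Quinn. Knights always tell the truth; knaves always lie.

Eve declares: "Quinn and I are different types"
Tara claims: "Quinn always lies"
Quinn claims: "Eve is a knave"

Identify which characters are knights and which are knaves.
Eve is a knight.
Tara is a knight.
Quinn is a knave.

Verification:
- Eve (knight) says "Quinn and I are different types" - this is TRUE because Eve is a knight and Quinn is a knave.
- Tara (knight) says "Quinn always lies" - this is TRUE because Quinn is a knave.
- Quinn (knave) says "Eve is a knave" - this is FALSE (a lie) because Eve is a knight.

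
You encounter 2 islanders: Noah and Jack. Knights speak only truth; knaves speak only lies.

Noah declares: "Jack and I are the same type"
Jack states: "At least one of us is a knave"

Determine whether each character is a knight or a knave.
Noah is a knave.
Jack is a knight.

Verification:
- Noah (knave) says "Jack and I are the same type" - this is FALSE (a lie) because Noah is a knave and Jack is a knight.
- Jack (knight) says "At least one of us is a knave" - this is TRUE because Noah is a knave.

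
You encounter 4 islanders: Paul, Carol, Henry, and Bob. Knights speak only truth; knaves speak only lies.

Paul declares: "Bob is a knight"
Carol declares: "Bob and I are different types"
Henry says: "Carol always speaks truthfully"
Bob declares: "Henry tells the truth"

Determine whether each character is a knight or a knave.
Paul is a knave.
Carol is a knave.
Henry is a knave.
Bob is a knave.

Verification:
- Paul (knave) says "Bob is a knight" - this is FALSE (a lie) because Bob is a knave.
- Carol (knave) says "Bob and I are different types" - this is FALSE (a lie) because Carol is a knave and Bob is a knave.
- Henry (knave) says "Carol always speaks truthfully" - this is FALSE (a lie) because Carol is a knave.
- Bob (knave) says "Henry tells the truth" - this is FALSE (a lie) because Henry is a knave.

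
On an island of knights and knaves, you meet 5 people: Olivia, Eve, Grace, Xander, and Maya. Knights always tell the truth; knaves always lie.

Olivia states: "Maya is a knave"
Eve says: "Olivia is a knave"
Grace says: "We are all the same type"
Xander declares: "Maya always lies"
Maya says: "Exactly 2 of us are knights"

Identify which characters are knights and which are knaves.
Olivia is a knave.
Eve is a knight.
Grace is a knave.
Xander is a knave.
Maya is a knight.

Verification:
- Olivia (knave) says "Maya is a knave" - this is FALSE (a lie) because Maya is a knight.
- Eve (knight) says "Olivia is a knave" - this is TRUE because Olivia is a knave.
- Grace (knave) says "We are all the same type" - this is FALSE (a lie) because Eve and Maya are knights and Olivia, Grace, and Xander are knaves.
- Xander (knave) says "Maya always lies" - this is FALSE (a lie) because Maya is a knight.
- Maya (knight) says "Exactly 2 of us are knights" - this is TRUE because there are 2 knights.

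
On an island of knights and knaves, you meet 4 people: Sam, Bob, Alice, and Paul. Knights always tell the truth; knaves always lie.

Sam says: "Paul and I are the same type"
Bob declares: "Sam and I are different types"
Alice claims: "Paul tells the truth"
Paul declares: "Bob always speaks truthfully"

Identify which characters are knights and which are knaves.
Sam is a knave.
Bob is a knight.
Alice is a knight.
Paul is a knight.

Verification:
- Sam (knave) says "Paul and I are the same type" - this is FALSE (a lie) because Sam is a knave and Paul is a knight.
- Bob (knight) says "Sam and I are different types" - this is TRUE because Bob is a knight and Sam is a knave.
- Alice (knight) says "Paul tells the truth" - this is TRUE because Paul is a knight.
- Paul (knight) says "Bob always speaks truthfully" - this is TRUE because Bob is a knight.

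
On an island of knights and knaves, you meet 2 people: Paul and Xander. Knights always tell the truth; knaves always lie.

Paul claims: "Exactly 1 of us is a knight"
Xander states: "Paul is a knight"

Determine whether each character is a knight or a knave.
Paul is a knave.
Xander is a knave.

Verification:
- Paul (knave) says "Exactly 1 of us is a knight" - this is FALSE (a lie) because there are 0 knights.
- Xander (knave) says "Paul is a knight" - this is FALSE (a lie) because Paul is a knave.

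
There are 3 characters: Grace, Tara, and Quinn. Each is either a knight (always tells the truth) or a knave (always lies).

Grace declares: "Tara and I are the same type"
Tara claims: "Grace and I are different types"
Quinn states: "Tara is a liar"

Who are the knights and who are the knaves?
Grace is a knave.
Tara is a knight.
Quinn is a knave.

Verification:
- Grace (knave) says "Tara and I are the same type" - this is FALSE (a lie) because Grace is a knave and Tara is a knight.
- Tara (knight) says "Grace and I are different types" - this is TRUE because Tara is a knight and Grace is a knave.
- Quinn (knave) says "Tara is a liar" - this is FALSE (a lie) because Tara is a knight.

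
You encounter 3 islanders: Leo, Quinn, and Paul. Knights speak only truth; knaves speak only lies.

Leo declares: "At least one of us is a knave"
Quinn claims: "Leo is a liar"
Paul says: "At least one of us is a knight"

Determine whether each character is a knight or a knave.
Leo is a knight.
Quinn is a knave.
Paul is a knight.

Verification:
- Leo (knight) says "At least one of us is a knave" - this is TRUE because Quinn is a knave.
- Quinn (knave) says "Leo is a liar" - this is FALSE (a lie) because Leo is a knight.
- Paul (knight) says "At least one of us is a knight" - this is TRUE because Leo and Paul are knights.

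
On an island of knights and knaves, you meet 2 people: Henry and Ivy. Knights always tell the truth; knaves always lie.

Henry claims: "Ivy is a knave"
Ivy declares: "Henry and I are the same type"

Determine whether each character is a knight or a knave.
Henry is a knight.
Ivy is a knave.

Verification:
- Henry (knight) says "Ivy is a knave" - this is TRUE because Ivy is a knave.
- Ivy (knave) says "Henry and I are the same type" - this is FALSE (a lie) because Ivy is a knave and Henry is a knight.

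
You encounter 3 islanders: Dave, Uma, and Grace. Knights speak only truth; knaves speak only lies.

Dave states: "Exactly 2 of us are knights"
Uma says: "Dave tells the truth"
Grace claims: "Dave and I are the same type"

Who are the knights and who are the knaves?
Dave is a knight.
Uma is a knight.
Grace is a knave.

Verification:
- Dave (knight) says "Exactly 2 of us are knights" - this is TRUE because there are 2 knights.
- Uma (knight) says "Dave tells the truth" - this is TRUE because Dave is a knight.
- Grace (knave) says "Dave and I are the same type" - this is FALSE (a lie) because Grace is a knave and Dave is a knight.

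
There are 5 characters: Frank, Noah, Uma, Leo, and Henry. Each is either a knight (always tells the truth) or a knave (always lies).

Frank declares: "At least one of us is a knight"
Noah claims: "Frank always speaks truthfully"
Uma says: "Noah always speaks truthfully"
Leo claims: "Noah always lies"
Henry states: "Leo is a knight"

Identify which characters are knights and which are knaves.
Frank is a knight.
Noah is a knight.
Uma is a knight.
Leo is a knave.
Henry is a knave.

Verification:
- Frank (knight) says "At least one of us is a knight" - this is TRUE because Frank, Noah, and Uma are knights.
- Noah (knight) says "Frank always speaks truthfully" - this is TRUE because Frank is a knight.
- Uma (knight) says "Noah always speaks truthfully" - this is TRUE because Noah is a knight.
- Leo (knave) says "Noah always lies" - this is FALSE (a lie) because Noah is a knight.
- Henry (knave) says "Leo is a knight" - this is FALSE (a lie) because Leo is a knave.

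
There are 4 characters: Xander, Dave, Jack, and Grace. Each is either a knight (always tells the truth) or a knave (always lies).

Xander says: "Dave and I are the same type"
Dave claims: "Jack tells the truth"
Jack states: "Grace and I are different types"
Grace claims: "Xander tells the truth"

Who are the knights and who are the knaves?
Xander is a knave.
Dave is a knight.
Jack is a knight.
Grace is a knave.

Verification:
- Xander (knave) says "Dave and I are the same type" - this is FALSE (a lie) because Xander is a knave and Dave is a knight.
- Dave (knight) says "Jack tells the truth" - this is TRUE because Jack is a knight.
- Jack (knight) says "Grace and I are different types" - this is TRUE because Jack is a knight and Grace is a knave.
- Grace (knave) says "Xander tells the truth" - this is FALSE (a lie) because Xander is a knave.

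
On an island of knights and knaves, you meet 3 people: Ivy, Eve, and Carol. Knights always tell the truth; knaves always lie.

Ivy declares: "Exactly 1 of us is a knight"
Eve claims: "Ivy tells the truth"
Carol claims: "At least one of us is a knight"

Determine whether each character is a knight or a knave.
Ivy is a knave.
Eve is a knave.
Carol is a knave.

Verification:
- Ivy (knave) says "Exactly 1 of us is a knight" - this is FALSE (a lie) because there are 0 knights.
- Eve (knave) says "Ivy tells the truth" - this is FALSE (a lie) because Ivy is a knave.
- Carol (knave) says "At least one of us is a knight" - this is FALSE (a lie) because no one is a knight.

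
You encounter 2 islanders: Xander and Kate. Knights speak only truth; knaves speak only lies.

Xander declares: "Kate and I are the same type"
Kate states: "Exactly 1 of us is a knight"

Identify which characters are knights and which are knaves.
Xander is a knave.
Kate is a knight.

Verification:
- Xander (knave) says "Kate and I are the same type" - this is FALSE (a lie) because Xander is a knave and Kate is a knight.
- Kate (knight) says "Exactly 1 of us is a knight" - this is TRUE because there are 1 knights.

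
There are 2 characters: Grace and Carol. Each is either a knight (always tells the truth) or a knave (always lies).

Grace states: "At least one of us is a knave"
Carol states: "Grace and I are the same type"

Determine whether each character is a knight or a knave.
Grace is a knight.
Carol is a knave.

Verification:
- Grace (knight) says "At least one of us is a knave" - this is TRUE because Carol is a knave.
- Carol (knave) says "Grace and I are the same type" - this is FALSE (a lie) because Carol is a knave and Grace is a knight.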